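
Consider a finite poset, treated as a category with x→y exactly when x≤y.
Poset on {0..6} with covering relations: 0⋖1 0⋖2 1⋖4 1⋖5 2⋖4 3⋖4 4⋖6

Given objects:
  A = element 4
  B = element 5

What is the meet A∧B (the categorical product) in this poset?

{x : x<=A ∧ x<=B} = {0,1}  (A=4, B=5)
  0 <= 1
  1 <= 1
glb = 1

Answer: A∧B = 1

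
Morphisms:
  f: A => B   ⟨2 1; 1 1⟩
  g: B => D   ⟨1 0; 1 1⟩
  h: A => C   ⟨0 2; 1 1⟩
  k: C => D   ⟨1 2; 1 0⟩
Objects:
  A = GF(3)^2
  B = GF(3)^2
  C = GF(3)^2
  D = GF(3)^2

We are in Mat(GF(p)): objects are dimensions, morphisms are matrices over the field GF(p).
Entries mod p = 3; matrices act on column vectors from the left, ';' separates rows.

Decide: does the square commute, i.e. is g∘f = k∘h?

Answer: COMMUTES

Derivation:
1) trace f;g:
  e0=⟨1,0⟩ f=>⟨2,1⟩ g=>⟨2,0⟩
  e1=⟨0,1⟩ f=>⟨1,1⟩ g=>⟨1,2⟩
  composite₁ = ⟨2 1; 0 2⟩
2) trace h;k:
  e0=⟨1,0⟩ h=>⟨0,1⟩ k=>⟨2,0⟩
  e1=⟨0,1⟩ h=>⟨2,1⟩ k=>⟨1,2⟩
  composite₂ = ⟨2 1; 0 2⟩
Equal? equal; square commutes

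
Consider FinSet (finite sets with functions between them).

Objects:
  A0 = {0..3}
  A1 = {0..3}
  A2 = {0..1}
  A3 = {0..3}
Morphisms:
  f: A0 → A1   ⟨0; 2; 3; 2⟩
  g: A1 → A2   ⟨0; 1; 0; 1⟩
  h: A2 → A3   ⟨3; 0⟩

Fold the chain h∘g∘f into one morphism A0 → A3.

  0 f→0 g→0 h→3
  1 f→2 g→0 h→3
  2 f→3 g→1 h→0
  3 f→2 g→0 h→3
result: ⟨3; 3; 0; 3⟩

Answer: ⟨3; 3; 0; 3⟩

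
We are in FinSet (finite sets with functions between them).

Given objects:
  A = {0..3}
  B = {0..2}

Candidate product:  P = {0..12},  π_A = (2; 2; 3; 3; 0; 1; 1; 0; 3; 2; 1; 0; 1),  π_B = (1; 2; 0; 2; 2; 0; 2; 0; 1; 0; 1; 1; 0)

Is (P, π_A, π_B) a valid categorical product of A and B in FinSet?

Answer: NOT A VALID PRODUCT — |P|=13 ≠ |A|·|B|=12

Work:
|A|·|B| = 4·3 = 12;  |P| = 13
  → cardinalities differ; no bijection possible.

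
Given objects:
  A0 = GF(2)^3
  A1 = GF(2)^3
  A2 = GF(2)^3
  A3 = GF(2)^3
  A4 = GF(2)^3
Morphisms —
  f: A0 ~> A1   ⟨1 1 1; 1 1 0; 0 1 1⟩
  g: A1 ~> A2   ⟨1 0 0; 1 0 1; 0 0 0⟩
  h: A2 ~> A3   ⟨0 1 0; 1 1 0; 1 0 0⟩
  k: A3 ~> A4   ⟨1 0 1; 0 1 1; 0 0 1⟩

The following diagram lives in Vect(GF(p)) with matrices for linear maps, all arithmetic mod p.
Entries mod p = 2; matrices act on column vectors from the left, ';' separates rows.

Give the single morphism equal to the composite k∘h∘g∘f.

  e0=[1,0,0] f~>[1,1,0] g~>[1,1,0] h~>[1,0,1] k~>[0,1,1]
  e1=[0,1,0] f~>[1,1,1] g~>[1,0,0] h~>[0,1,1] k~>[1,0,1]
  e2=[0,0,1] f~>[1,0,1] g~>[1,0,0] h~>[0,1,1] k~>[1,0,1]
composite: ⟨0 1 1; 1 0 0; 1 1 1⟩

Answer: ⟨0 1 1; 1 0 0; 1 1 1⟩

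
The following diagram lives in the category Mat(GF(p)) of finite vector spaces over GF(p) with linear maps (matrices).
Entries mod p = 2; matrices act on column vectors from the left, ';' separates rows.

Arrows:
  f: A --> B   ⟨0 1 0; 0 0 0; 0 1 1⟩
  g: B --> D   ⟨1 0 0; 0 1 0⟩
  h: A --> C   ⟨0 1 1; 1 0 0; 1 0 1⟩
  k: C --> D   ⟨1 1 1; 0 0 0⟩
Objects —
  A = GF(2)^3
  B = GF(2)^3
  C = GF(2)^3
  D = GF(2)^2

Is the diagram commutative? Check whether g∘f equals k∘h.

Along f;g (path 1):
  e0=⟨1,0,0⟩ f-->⟨0,0,0⟩ g-->⟨0,0⟩
  e1=⟨0,1,0⟩ f-->⟨1,0,1⟩ g-->⟨1,0⟩
  e2=⟨0,0,1⟩ f-->⟨0,0,1⟩ g-->⟨0,0⟩
  result₁ = ⟨0 1 0; 0 0 0⟩
Along h;k (path 2):
  e0=⟨1,0,0⟩ h-->⟨0,1,1⟩ k-->⟨0,0⟩
  e1=⟨0,1,0⟩ h-->⟨1,0,0⟩ k-->⟨1,0⟩
  e2=⟨0,0,1⟩ h-->⟨1,0,1⟩ k-->⟨0,0⟩
  result₂ = ⟨0 1 0; 0 0 0⟩
Equal? YES — commutes

Answer: COMMUTES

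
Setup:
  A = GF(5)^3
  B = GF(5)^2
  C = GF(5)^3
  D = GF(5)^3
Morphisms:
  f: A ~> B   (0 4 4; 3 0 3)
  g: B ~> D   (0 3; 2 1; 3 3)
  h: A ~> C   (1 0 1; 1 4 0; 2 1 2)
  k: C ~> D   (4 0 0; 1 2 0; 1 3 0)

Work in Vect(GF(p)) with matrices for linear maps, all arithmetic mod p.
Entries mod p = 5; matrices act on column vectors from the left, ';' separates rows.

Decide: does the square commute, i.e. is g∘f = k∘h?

Path 1 = f;g:
  e0=[1,0,0] f~>[0,3] g~>[4,3,4]
  e1=[0,1,0] f~>[4,0] g~>[0,3,2]
  e2=[0,0,1] f~>[4,3] g~>[4,1,1]
  ⟦path⟧₁ = (4 0 4; 3 3 1; 4 2 1)
Path 2 = h;k:
  e0=[1,0,0] h~>[1,1,2] k~>[4,3,4]
  e1=[0,1,0] h~>[0,4,1] k~>[0,3,2]
  e2=[0,0,1] h~>[1,0,2] k~>[4,1,1]
  ⟦path⟧₂ = (4 0 4; 3 3 1; 4 2 1)
Equal? equal; square commutes

Answer: COMMUTES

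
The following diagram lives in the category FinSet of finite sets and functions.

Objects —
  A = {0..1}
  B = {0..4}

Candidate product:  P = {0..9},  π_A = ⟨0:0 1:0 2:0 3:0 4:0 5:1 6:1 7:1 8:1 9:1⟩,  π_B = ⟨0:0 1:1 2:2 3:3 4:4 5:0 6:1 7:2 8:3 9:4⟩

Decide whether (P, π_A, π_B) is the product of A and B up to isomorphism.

Answer: VALID PRODUCT

Trace:
|A|·|B| = 2·5 = 10;  |P| = 10
Check the pairing map k ↦ (π_A(k), π_B(k)):
  0 : (0,0)
  1 : (0,1)
  2 : (0,2)
  3 : (0,3)
  4 : (0,4)
  5 : (1,0)
  6 : (1,1)
  7 : (1,2)
  8 : (1,3)
  9 : (1,4)
distinct pairs in image: 10 / 10 needed
  → bijection onto A×B; projections well-typed.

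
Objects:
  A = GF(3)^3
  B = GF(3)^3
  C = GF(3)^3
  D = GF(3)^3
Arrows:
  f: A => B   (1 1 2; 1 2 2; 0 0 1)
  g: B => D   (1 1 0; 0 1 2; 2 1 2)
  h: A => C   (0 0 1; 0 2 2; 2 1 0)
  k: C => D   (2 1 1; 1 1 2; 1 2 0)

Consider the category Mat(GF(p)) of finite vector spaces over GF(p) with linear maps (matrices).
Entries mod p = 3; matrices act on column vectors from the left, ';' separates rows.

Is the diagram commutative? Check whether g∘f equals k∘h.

1) trace f;g:
  e0=⟨1,0,0⟩ f=>⟨1,1,0⟩ g=>⟨2,1,0⟩
  e1=⟨0,1,0⟩ f=>⟨1,2,0⟩ g=>⟨0,2,1⟩
  e2=⟨0,0,1⟩ f=>⟨2,2,1⟩ g=>⟨1,1,2⟩
  ⟦path⟧₁ = (2 0 1; 1 2 1; 0 1 2)
2) trace h;k:
  e0=⟨1,0,0⟩ h=>⟨0,0,2⟩ k=>⟨2,1,0⟩
  e1=⟨0,1,0⟩ h=>⟨0,2,1⟩ k=>⟨0,1,1⟩
  e2=⟨0,0,1⟩ h=>⟨1,2,0⟩ k=>⟨1,0,2⟩
  ⟦path⟧₂ = (2 0 1; 1 1 0; 0 1 2)
Equal? differ; not commutative

Answer: DOES NOT COMMUTE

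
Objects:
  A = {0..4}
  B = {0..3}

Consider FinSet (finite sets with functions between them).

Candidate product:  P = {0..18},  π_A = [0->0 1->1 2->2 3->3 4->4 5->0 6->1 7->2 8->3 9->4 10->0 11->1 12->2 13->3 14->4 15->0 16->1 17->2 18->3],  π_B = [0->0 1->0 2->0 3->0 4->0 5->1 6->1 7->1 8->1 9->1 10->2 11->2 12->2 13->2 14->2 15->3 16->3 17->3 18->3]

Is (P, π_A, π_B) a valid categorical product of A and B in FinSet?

|A|·|B| = 5·4 = 20;  |P| = 19
  → cardinalities differ; no bijection possible.

Answer: NOT A VALID PRODUCT — |P|=19 ≠ |A|·|B|=20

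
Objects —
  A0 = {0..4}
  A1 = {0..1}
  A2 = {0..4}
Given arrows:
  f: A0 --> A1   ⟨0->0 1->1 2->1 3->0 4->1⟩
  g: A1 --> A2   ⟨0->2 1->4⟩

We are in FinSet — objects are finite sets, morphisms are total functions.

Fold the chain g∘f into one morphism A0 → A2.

  0 f-->0 g-->2
  1 f-->1 g-->4
  2 f-->1 g-->4
  3 f-->0 g-->2
  4 f-->1 g-->4
result: ⟨0->2 1->4 2->4 3->2 4->4⟩

Answer: ⟨0->2 1->4 2->4 3->2 4->4⟩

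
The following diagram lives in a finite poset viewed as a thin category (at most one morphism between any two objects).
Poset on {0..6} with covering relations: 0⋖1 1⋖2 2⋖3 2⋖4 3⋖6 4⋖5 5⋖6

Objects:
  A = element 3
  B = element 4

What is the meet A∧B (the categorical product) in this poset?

Answer: A∧B = 2

Trace:
{x : x≤A ∧ x≤B} = {0,1,2}  (A=3, B=4)
  0 ≤ 2
  1 ≤ 2
  2 ≤ 2
glb = 2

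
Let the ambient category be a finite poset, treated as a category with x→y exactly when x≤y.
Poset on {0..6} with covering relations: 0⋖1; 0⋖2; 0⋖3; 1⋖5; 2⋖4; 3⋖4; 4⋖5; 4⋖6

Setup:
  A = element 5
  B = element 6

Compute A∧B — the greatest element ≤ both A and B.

{x : x≤A ∧ x≤B} = {0,2,3,4}  (A=5, B=6)
  0 ≤ 4
  2 ≤ 4
  3 ≤ 4
  4 ≤ 4
glb = 4

Answer: A∧B = 4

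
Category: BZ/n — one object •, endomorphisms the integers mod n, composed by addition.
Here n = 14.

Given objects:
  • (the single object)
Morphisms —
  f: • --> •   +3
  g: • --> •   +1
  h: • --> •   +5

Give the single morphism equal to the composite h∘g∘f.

  0 +3≡3 +1≡4 +5≡9  (mod 14)
composite: +9

Answer: +9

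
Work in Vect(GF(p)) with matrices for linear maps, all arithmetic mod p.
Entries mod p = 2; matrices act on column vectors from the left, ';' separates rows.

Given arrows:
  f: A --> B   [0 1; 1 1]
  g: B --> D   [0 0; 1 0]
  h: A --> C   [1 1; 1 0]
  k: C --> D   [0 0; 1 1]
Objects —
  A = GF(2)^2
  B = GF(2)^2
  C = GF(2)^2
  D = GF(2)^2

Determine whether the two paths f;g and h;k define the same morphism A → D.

Path 1 = f;g:
  e0=⟨1,0⟩ f-->⟨0,1⟩ g-->⟨0,0⟩
  e1=⟨0,1⟩ f-->⟨1,1⟩ g-->⟨0,1⟩
  composite₁ = [0 0; 0 1]
Path 2 = h;k:
  e0=⟨1,0⟩ h-->⟨1,1⟩ k-->⟨0,0⟩
  e1=⟨0,1⟩ h-->⟨1,0⟩ k-->⟨0,1⟩
  composite₂ = [0 0; 0 1]
Equal? YES — commutes

Answer: COMMUTES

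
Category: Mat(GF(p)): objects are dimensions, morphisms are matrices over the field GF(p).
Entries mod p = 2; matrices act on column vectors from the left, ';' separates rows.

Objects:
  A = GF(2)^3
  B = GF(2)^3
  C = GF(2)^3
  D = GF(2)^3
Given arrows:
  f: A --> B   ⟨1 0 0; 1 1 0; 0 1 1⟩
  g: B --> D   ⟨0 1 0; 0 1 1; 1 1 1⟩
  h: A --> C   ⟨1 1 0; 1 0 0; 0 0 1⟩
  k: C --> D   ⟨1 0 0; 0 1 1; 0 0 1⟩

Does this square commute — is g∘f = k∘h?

Answer: COMMUTES

Derivation:
1) trace f;g:
  e0=⟨1,0,0⟩ f-->⟨1,1,0⟩ g-->⟨1,1,0⟩
  e1=⟨0,1,0⟩ f-->⟨0,1,1⟩ g-->⟨1,0,0⟩
  e2=⟨0,0,1⟩ f-->⟨0,0,1⟩ g-->⟨0,1,1⟩
  composite₁ = ⟨1 1 0; 1 0 1; 0 0 1⟩
2) trace h;k:
  e0=⟨1,0,0⟩ h-->⟨1,1,0⟩ k-->⟨1,1,0⟩
  e1=⟨0,1,0⟩ h-->⟨1,0,0⟩ k-->⟨1,0,0⟩
  e2=⟨0,0,1⟩ h-->⟨0,0,1⟩ k-->⟨0,1,1⟩
  composite₂ = ⟨1 1 0; 1 0 1; 0 0 1⟩
Equal? same morphism ✓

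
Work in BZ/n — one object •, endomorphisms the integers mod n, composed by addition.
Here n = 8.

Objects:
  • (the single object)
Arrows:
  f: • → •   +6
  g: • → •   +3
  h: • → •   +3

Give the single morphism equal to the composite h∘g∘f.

Answer: +4

Work:
  0 +6≡6 +3≡1 +3≡4  (mod 8)
result: +4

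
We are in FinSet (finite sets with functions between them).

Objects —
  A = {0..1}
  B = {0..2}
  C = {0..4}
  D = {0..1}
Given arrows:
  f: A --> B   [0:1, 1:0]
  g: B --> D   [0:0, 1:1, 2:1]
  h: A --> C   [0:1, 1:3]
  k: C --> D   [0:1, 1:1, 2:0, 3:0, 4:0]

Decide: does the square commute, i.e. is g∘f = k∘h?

1) trace f;g:
  0 f-->1 g-->1
  1 f-->0 g-->0
  ⟦path⟧₁ = [0:1, 1:0]
2) trace h;k:
  0 h-->1 k-->1
  1 h-->3 k-->0
  ⟦path⟧₂ = [0:1, 1:0]
Equal? YES — commutes

Answer: COMMUTES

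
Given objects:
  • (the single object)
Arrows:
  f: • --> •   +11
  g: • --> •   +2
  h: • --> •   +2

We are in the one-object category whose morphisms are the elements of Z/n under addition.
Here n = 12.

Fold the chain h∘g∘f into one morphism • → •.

Answer: +3

Derivation:
  0 +11≡11 +2≡1 +2≡3  (mod 12)
result: +3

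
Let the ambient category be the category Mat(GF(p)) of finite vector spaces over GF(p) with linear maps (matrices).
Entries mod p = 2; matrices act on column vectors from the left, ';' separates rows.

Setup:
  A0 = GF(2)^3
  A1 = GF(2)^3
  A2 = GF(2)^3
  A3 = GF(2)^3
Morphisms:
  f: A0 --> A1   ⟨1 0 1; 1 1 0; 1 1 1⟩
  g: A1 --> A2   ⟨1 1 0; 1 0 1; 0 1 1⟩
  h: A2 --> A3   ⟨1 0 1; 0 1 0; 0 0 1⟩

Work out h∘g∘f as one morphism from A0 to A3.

  e0=(1,0,0) f-->(1,1,1) g-->(0,0,0) h-->(0,0,0)
  e1=(0,1,0) f-->(0,1,1) g-->(1,1,0) h-->(1,1,0)
  e2=(0,0,1) f-->(1,0,1) g-->(1,0,1) h-->(0,0,1)
composite: ⟨0 1 0; 0 1 0; 0 0 1⟩

Answer: ⟨0 1 0; 0 1 0; 0 0 1⟩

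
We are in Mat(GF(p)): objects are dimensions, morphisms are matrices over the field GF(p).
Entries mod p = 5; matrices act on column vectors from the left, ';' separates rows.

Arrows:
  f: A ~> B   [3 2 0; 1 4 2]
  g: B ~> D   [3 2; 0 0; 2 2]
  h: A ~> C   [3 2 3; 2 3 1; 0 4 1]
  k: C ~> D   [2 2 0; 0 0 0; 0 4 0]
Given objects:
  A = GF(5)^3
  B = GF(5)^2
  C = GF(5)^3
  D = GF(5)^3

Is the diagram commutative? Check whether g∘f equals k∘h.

1) trace f;g:
  e0=[1,0,0] f~>[3,1] g~>[1,0,3]
  e1=[0,1,0] f~>[2,4] g~>[4,0,2]
  e2=[0,0,1] f~>[0,2] g~>[4,0,4]
  composite₁ = [1 4 4; 0 0 0; 3 2 4]
2) trace h;k:
  e0=[1,0,0] h~>[3,2,0] k~>[0,0,3]
  e1=[0,1,0] h~>[2,3,4] k~>[0,0,2]
  e2=[0,0,1] h~>[3,1,1] k~>[3,0,4]
  composite₂ = [0 0 3; 0 0 0; 3 2 4]
Equal? distinct morphisms ✗

Answer: DOES NOT COMMUTE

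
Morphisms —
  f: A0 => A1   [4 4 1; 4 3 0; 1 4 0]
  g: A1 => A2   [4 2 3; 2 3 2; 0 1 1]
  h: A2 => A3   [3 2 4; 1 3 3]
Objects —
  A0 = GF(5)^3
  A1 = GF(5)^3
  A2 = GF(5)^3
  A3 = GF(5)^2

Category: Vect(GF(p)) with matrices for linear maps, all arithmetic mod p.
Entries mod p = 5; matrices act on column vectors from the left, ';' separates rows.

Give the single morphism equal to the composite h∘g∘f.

  e0=(1,0,0) f=>(4,4,1) g=>(2,2,0) h=>(0,3)
  e1=(0,1,0) f=>(4,3,4) g=>(4,0,2) h=>(0,0)
  e2=(0,0,1) f=>(1,0,0) g=>(4,2,0) h=>(1,0)
composite: [0 0 1; 3 0 0]

Answer: [0 0 1; 3 0 0]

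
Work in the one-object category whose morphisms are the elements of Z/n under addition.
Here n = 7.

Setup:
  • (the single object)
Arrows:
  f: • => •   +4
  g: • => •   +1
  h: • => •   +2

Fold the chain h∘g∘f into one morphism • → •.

Answer: +0

Derivation:
  0 +4≡4 +1≡5 +2≡0  (mod 7)
result: +0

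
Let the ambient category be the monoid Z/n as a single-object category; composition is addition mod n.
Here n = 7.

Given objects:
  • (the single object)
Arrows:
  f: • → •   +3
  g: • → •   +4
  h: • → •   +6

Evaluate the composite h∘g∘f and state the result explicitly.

Answer: +6

Trace:
  0 +3≡3 +4≡0 +6≡6  (mod 7)
composite: +6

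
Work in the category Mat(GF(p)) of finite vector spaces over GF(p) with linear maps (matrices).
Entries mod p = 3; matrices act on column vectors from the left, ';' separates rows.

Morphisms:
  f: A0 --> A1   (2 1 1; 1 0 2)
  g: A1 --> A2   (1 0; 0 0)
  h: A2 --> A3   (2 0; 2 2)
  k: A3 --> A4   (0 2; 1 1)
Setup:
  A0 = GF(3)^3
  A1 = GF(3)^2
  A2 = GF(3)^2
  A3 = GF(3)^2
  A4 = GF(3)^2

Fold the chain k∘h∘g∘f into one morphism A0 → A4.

Answer: (2 1 1; 2 1 1)

Derivation:
  e0=[1,0,0] f-->[2,1] g-->[2,0] h-->[1,1] k-->[2,2]
  e1=[0,1,0] f-->[1,0] g-->[1,0] h-->[2,2] k-->[1,1]
  e2=[0,0,1] f-->[1,2] g-->[1,0] h-->[2,2] k-->[1,1]
result: (2 1 1; 2 1 1)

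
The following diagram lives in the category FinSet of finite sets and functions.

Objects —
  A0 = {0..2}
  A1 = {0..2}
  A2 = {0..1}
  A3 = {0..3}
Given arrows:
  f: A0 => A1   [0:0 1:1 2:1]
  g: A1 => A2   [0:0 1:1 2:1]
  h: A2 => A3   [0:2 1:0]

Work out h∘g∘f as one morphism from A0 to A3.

  0 f=>0 g=>0 h=>2
  1 f=>1 g=>1 h=>0
  2 f=>1 g=>1 h=>0
composite: [0:2 1:0 2:0]

Answer: [0:2 1:0 2:0]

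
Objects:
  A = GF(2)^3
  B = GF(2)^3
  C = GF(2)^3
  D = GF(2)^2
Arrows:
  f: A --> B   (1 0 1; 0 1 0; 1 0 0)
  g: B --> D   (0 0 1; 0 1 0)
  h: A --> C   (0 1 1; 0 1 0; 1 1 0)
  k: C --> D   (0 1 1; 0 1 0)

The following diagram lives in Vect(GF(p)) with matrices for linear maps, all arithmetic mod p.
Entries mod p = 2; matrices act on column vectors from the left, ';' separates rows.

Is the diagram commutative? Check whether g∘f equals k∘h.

Path 1 = f;g:
  e0=⟨1,0,0⟩ f-->⟨1,0,1⟩ g-->⟨1,0⟩
  e1=⟨0,1,0⟩ f-->⟨0,1,0⟩ g-->⟨0,1⟩
  e2=⟨0,0,1⟩ f-->⟨1,0,0⟩ g-->⟨0,0⟩
  composite₁ = (1 0 0; 0 1 0)
Path 2 = h;k:
  e0=⟨1,0,0⟩ h-->⟨0,0,1⟩ k-->⟨1,0⟩
  e1=⟨0,1,0⟩ h-->⟨1,1,1⟩ k-->⟨0,1⟩
  e2=⟨0,0,1⟩ h-->⟨1,0,0⟩ k-->⟨0,0⟩
  composite₂ = (1 0 0; 0 1 0)
Equal? same morphism ✓

Answer: COMMUTES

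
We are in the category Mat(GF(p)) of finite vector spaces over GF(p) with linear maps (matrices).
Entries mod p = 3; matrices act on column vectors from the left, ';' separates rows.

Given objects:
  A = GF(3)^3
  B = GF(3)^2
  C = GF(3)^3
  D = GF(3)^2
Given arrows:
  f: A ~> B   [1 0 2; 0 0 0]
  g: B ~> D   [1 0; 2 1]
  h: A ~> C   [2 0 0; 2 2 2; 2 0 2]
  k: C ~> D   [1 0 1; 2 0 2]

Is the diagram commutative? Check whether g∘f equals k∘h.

Path 1 = f;g:
  e0=⟨1,0,0⟩ f~>⟨1,0⟩ g~>⟨1,2⟩
  e1=⟨0,1,0⟩ f~>⟨0,0⟩ g~>⟨0,0⟩
  e2=⟨0,0,1⟩ f~>⟨2,0⟩ g~>⟨2,1⟩
  result₁ = [1 0 2; 2 0 1]
Path 2 = h;k:
  e0=⟨1,0,0⟩ h~>⟨2,2,2⟩ k~>⟨1,2⟩
  e1=⟨0,1,0⟩ h~>⟨0,2,0⟩ k~>⟨0,0⟩
  e2=⟨0,0,1⟩ h~>⟨0,2,2⟩ k~>⟨2,1⟩
  result₂ = [1 0 2; 2 0 1]
Equal? equal; square commutes

Answer: COMMUTES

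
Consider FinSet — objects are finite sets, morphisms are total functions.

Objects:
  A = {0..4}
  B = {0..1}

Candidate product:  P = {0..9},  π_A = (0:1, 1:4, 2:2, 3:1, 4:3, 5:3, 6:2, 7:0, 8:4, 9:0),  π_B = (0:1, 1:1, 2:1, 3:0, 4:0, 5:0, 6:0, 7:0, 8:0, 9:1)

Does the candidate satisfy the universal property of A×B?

|A|·|B| = 5·2 = 10;  |P| = 10
Check the pairing map k ↦ (π_A(k), π_B(k)):
  0 : (1,1)
  1 : (4,1)
  2 : (2,1)
  3 : (1,0)
  4 : (3,0)
  5 : (3,0)  ✗ repeats pair of k=4
  6 : (2,0)
  7 : (0,0)
  8 : (4,0)
  9 : (0,1)
distinct pairs in image: 9 / 10 needed
  → (3,0) hit at k=4 and k=5

Answer: NOT A VALID PRODUCT — duplicate pair at indices 5,4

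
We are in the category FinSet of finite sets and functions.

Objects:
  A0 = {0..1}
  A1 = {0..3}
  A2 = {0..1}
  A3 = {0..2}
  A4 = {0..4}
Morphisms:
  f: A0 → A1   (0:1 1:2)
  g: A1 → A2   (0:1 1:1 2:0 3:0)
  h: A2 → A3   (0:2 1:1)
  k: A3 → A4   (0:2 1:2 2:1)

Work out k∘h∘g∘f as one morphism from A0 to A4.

  0 f→1 g→1 h→1 k→2
  1 f→2 g→0 h→2 k→1
result: (0:2 1:1)

Answer: (0:2 1:1)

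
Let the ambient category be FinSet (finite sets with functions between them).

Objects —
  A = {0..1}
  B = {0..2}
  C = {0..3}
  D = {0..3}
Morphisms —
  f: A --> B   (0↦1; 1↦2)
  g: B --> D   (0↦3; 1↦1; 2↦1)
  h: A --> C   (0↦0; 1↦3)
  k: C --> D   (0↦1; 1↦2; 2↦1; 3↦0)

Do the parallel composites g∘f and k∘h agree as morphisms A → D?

Along f;g (path 1):
  0 f-->1 g-->1
  1 f-->2 g-->1
  ⟦path⟧₁ = (0↦1; 1↦1)
Along h;k (path 2):
  0 h-->0 k-->1
  1 h-->3 k-->0
  ⟦path⟧₂ = (0↦1; 1↦0)
Equal? NO — does not commute

Answer: DOES NOT COMMUTE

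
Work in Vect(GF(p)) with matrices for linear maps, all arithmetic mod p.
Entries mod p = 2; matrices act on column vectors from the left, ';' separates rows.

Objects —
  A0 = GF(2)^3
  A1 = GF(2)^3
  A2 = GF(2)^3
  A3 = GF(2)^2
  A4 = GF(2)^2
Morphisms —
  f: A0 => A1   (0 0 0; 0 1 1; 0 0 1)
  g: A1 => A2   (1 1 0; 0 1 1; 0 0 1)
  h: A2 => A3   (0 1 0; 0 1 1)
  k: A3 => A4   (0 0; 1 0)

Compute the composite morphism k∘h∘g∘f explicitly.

  e0=⟨1,0,0⟩ f=>⟨0,0,0⟩ g=>⟨0,0,0⟩ h=>⟨0,0⟩ k=>⟨0,0⟩
  e1=⟨0,1,0⟩ f=>⟨0,1,0⟩ g=>⟨1,1,0⟩ h=>⟨1,1⟩ k=>⟨0,1⟩
  e2=⟨0,0,1⟩ f=>⟨0,1,1⟩ g=>⟨1,0,1⟩ h=>⟨0,1⟩ k=>⟨0,0⟩
composite: (0 0 0; 0 1 0)

Answer: (0 0 0; 0 1 0)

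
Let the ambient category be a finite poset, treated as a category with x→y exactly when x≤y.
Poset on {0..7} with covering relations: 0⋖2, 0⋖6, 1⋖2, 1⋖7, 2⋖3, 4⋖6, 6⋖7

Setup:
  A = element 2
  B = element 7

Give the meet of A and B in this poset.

Answer: NO MEET EXISTS

Work:
{x : x⊑A ∧ x⊑B} = {0,1}  (A=2, B=7)
  maximal lower bounds 0 and 1 are incomparable: neither 0⊑1 nor 1⊑0
→ no greatest lower bound exists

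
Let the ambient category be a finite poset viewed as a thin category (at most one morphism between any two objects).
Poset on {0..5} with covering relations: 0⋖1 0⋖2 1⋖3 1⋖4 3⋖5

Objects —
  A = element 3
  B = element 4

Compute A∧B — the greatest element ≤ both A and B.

Answer: A∧B = 1

Derivation:
{x : x<=A ∧ x<=B} = {0,1}  (A=3, B=4)
  0 <= 1
  1 <= 1
glb = 1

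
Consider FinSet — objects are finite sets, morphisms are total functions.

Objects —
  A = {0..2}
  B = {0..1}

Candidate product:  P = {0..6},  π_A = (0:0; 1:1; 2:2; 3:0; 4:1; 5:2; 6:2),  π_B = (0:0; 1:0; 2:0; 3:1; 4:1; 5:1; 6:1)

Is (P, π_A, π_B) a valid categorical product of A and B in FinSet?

|A|·|B| = 3·2 = 6;  |P| = 7
  → cardinalities differ; no bijection possible.

Answer: NOT A VALID PRODUCT — |P|=7 ≠ |A|·|B|=6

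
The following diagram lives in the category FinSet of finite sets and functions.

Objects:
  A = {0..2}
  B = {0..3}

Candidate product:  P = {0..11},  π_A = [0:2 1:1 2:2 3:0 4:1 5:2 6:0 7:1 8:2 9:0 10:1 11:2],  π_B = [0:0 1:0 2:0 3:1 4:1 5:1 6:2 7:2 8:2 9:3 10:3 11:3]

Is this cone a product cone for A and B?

Answer: NOT A VALID PRODUCT — duplicate pair at indices 2,0

Work:
|A|·|B| = 3·4 = 12;  |P| = 12
Check the pairing map k ↦ (π_A(k), π_B(k)):
  0 : (2,0)
  1 : (1,0)
  2 : (2,0)  ✗ repeats pair of k=0
  3 : (0,1)
  4 : (1,1)
  5 : (2,1)
  6 : (0,2)
  7 : (1,2)
  8 : (2,2)
  9 : (0,3)
  10 : (1,3)
  11 : (2,3)
distinct pairs in image: 11 / 12 needed
  → (2,0) hit at k=0 and k=2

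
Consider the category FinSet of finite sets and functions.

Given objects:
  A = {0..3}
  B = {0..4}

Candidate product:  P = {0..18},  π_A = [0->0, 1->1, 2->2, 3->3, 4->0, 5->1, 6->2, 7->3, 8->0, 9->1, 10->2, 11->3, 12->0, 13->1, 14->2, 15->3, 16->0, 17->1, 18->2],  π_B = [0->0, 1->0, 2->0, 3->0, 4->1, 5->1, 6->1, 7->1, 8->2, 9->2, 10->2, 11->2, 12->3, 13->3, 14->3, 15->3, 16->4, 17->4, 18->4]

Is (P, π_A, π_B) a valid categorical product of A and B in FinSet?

Answer: NOT A VALID PRODUCT — |P|=19 ≠ |A|·|B|=20

Trace:
|A|·|B| = 4·5 = 20;  |P| = 19
  → cardinalities differ; no bijection possible.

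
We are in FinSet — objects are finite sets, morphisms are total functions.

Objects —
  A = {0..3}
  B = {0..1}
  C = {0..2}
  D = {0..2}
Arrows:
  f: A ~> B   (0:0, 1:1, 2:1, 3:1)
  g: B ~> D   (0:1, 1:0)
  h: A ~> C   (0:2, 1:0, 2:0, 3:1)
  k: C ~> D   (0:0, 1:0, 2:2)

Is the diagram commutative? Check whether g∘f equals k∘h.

Path 1 = f;g:
  0 f~>0 g~>1
  1 f~>1 g~>0
  2 f~>1 g~>0
  3 f~>1 g~>0
  result₁ = (0:1, 1:0, 2:0, 3:0)
Path 2 = h;k:
  0 h~>2 k~>2
  1 h~>0 k~>0
  2 h~>0 k~>0
  3 h~>1 k~>0
  result₂ = (0:2, 1:0, 2:0, 3:0)
Equal? differ; not commutative

Answer: DOES NOT COMMUTE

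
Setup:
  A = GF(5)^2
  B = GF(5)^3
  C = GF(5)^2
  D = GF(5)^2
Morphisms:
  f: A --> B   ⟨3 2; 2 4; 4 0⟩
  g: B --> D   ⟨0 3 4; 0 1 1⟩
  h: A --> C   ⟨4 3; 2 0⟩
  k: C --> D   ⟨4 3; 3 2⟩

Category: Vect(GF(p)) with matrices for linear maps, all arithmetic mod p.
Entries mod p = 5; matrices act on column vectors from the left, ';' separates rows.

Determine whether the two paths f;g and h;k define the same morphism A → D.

Answer: COMMUTES

Work:
Path 1 = f;g:
  e0=⟨1,0⟩ f-->⟨3,2,4⟩ g-->⟨2,1⟩
  e1=⟨0,1⟩ f-->⟨2,4,0⟩ g-->⟨2,4⟩
  ⟦path⟧₁ = ⟨2 2; 1 4⟩
Path 2 = h;k:
  e0=⟨1,0⟩ h-->⟨4,2⟩ k-->⟨2,1⟩
  e1=⟨0,1⟩ h-->⟨3,0⟩ k-->⟨2,4⟩
  ⟦path⟧₂ = ⟨2 2; 1 4⟩
Equal? YES — commutes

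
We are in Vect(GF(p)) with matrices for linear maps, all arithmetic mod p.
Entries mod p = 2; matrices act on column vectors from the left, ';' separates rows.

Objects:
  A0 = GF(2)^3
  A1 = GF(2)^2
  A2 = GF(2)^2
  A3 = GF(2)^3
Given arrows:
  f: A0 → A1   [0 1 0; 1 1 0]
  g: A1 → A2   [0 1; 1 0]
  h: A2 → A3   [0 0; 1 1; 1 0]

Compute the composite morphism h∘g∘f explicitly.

  e0=(1,0,0) f→(0,1) g→(1,0) h→(0,1,1)
  e1=(0,1,0) f→(1,1) g→(1,1) h→(0,0,1)
  e2=(0,0,1) f→(0,0) g→(0,0) h→(0,0,0)
composite: [0 0 0; 1 0 0; 1 1 0]

Answer: [0 0 0; 1 0 0; 1 1 0]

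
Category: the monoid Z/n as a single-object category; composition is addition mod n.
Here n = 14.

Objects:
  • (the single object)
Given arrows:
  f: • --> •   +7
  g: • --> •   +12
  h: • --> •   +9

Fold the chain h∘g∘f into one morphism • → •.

  0 +7≡7 +12≡5 +9≡0  (mod 14)
⟦path⟧: +0

Answer: +0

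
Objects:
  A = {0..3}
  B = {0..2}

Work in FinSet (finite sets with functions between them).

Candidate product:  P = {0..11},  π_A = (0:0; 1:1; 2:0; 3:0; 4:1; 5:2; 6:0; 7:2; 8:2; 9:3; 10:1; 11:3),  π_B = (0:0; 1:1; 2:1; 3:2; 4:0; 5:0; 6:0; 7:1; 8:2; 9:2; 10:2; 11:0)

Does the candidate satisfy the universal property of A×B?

|A|·|B| = 4·3 = 12;  |P| = 12
Check the pairing map k ↦ (π_A(k), π_B(k)):
  0 : (0,0)
  1 : (1,1)
  2 : (0,1)
  3 : (0,2)
  4 : (1,0)
  5 : (2,0)
  6 : (0,0)  ✗ repeats pair of k=0
  7 : (2,1)
  8 : (2,2)
  9 : (3,2)
  10 : (1,2)
  11 : (3,0)
distinct pairs in image: 11 / 12 needed
  → (0,0) hit at k=0 and k=6

Answer: NOT A VALID PRODUCT — duplicate pair at indices 6,0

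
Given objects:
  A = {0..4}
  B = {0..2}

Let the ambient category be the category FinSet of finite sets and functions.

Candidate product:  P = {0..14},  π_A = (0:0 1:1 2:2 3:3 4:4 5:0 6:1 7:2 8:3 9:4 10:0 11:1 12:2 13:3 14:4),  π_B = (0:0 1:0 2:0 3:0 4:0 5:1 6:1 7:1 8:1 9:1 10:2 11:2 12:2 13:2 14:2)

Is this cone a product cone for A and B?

|A|·|B| = 5·3 = 15;  |P| = 15
Check the pairing map k ↦ (π_A(k), π_B(k)):
  0 : (0,0)
  1 : (1,0)
  2 : (2,0)
  3 : (3,0)
  4 : (4,0)
  5 : (0,1)
  6 : (1,1)
  7 : (2,1)
  8 : (3,1)
  9 : (4,1)
  10 : (0,2)
  11 : (1,2)
  12 : (2,2)
  13 : (3,2)
  14 : (4,2)
distinct pairs in image: 15 / 15 needed
  → bijection onto A×B; projections well-typed.

Answer: VALID PRODUCT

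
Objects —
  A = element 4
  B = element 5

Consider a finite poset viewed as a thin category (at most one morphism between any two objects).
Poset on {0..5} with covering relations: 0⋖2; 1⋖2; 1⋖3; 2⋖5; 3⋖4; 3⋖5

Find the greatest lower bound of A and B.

{x : x⊑A ∧ x⊑B} = {1,3}  (A=4, B=5)
  1 ⊑ 3
  3 ⊑ 3
glb = 3

Answer: A∧B = 3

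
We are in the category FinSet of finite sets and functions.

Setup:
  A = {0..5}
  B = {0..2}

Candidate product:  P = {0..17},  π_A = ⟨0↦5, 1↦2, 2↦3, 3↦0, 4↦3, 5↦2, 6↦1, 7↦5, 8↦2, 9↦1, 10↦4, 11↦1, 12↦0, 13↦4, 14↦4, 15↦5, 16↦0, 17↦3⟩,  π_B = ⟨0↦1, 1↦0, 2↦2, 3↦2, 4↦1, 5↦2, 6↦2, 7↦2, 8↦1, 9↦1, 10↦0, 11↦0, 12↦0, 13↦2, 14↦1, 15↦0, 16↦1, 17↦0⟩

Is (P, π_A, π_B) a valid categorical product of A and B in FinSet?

Answer: VALID PRODUCT

Derivation:
|A|·|B| = 6·3 = 18;  |P| = 18
Check the pairing map k ↦ (π_A(k), π_B(k)):
  0 ↦ (5,1)
  1 ↦ (2,0)
  2 ↦ (3,2)
  3 ↦ (0,2)
  4 ↦ (3,1)
  5 ↦ (2,2)
  6 ↦ (1,2)
  7 ↦ (5,2)
  8 ↦ (2,1)
  9 ↦ (1,1)
  10 ↦ (4,0)
  11 ↦ (1,0)
  12 ↦ (0,0)
  13 ↦ (4,2)
  14 ↦ (4,1)
  15 ↦ (5,0)
  16 ↦ (0,1)
  17 ↦ (3,0)
distinct pairs in image: 18 / 18 needed
  → bijection onto A×B; projections well-typed.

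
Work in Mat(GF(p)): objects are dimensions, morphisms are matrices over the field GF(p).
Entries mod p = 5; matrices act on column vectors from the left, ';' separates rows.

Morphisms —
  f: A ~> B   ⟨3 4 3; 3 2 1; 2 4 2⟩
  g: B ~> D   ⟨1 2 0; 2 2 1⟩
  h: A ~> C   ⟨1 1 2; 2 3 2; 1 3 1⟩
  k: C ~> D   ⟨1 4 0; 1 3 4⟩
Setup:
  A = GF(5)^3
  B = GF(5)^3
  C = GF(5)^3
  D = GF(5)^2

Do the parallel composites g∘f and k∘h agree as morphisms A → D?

Path 1 = f;g:
  e0=[1,0,0] f~>[3,3,2] g~>[4,4]
  e1=[0,1,0] f~>[4,2,4] g~>[3,1]
  e2=[0,0,1] f~>[3,1,2] g~>[0,0]
  result₁ = ⟨4 3 0; 4 1 0⟩
Path 2 = h;k:
  e0=[1,0,0] h~>[1,2,1] k~>[4,1]
  e1=[0,1,0] h~>[1,3,3] k~>[3,2]
  e2=[0,0,1] h~>[2,2,1] k~>[0,2]
  result₂ = ⟨4 3 0; 1 2 2⟩
Equal? differ; not commutative

Answer: DOES NOT COMMUTE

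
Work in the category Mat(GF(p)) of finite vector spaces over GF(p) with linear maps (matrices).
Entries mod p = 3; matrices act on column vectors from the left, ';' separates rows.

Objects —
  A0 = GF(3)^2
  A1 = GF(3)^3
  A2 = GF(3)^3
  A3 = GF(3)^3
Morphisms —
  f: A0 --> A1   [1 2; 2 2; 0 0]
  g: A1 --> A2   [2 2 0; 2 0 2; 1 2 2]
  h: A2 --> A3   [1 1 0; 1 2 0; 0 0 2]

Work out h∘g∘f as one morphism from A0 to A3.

Answer: [2 0; 1 1; 1 0]

Trace:
  e0=(1,0) f-->(1,2,0) g-->(0,2,2) h-->(2,1,1)
  e1=(0,1) f-->(2,2,0) g-->(2,1,0) h-->(0,1,0)
composite: [2 0; 1 1; 1 0]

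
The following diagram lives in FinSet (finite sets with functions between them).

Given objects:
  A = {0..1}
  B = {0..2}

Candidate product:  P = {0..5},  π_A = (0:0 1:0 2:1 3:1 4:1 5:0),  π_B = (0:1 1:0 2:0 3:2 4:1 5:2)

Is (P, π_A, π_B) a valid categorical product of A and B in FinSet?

Answer: VALID PRODUCT

Work:
|A|·|B| = 2·3 = 6;  |P| = 6
Check the pairing map k ↦ (π_A(k), π_B(k)):
  0 : (0,1)
  1 : (0,0)
  2 : (1,0)
  3 : (1,2)
  4 : (1,1)
  5 : (0,2)
distinct pairs in image: 6 / 6 needed
  → bijection onto A×B; projections well-typed.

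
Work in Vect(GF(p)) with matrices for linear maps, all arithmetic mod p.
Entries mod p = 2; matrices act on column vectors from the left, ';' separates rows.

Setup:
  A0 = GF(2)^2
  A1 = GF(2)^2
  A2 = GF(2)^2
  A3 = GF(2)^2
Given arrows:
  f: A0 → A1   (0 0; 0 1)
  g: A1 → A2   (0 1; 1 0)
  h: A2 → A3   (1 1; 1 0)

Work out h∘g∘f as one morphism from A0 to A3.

Answer: (0 1; 0 1)

Work:
  e0=[1,0] f→[0,0] g→[0,0] h→[0,0]
  e1=[0,1] f→[0,1] g→[1,0] h→[1,1]
⟦path⟧: (0 1; 0 1)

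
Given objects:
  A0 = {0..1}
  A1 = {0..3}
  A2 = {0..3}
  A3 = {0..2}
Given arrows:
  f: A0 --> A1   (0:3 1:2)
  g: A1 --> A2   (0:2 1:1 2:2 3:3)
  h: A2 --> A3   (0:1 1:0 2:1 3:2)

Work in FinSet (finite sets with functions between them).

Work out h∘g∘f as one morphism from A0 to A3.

  0 f-->3 g-->3 h-->2
  1 f-->2 g-->2 h-->1
result: (0:2 1:1)

Answer: (0:2 1:1)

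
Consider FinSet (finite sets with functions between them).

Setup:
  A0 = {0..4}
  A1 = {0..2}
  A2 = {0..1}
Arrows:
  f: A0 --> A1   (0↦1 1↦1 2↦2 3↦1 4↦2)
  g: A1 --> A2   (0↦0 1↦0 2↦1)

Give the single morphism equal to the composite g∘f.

  0 f-->1 g-->0
  1 f-->1 g-->0
  2 f-->2 g-->1
  3 f-->1 g-->0
  4 f-->2 g-->1
⟦path⟧: (0↦0 1↦0 2↦1 3↦0 4↦1)

Answer: (0↦0 1↦0 2↦1 3↦0 4↦1)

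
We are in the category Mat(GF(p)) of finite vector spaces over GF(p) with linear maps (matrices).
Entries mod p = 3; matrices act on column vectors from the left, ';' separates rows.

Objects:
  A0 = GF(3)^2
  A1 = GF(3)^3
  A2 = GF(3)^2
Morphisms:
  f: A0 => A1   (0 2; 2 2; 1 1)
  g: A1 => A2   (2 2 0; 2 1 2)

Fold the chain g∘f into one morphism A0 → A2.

  e0=⟨1,0⟩ f=>⟨0,2,1⟩ g=>⟨1,1⟩
  e1=⟨0,1⟩ f=>⟨2,2,1⟩ g=>⟨2,2⟩
⟦path⟧: (1 2; 1 2)

Answer: (1 2; 1 2)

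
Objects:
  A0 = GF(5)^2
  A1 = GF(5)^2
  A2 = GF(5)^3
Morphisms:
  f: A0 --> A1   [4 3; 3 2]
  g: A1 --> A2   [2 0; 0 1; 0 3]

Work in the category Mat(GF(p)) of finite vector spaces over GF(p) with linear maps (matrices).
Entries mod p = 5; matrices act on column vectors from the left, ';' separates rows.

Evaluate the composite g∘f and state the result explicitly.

Answer: [3 1; 3 2; 4 1]

Trace:
  e0=⟨1,0⟩ f-->⟨4,3⟩ g-->⟨3,3,4⟩
  e1=⟨0,1⟩ f-->⟨3,2⟩ g-->⟨1,2,1⟩
result: [3 1; 3 2; 4 1]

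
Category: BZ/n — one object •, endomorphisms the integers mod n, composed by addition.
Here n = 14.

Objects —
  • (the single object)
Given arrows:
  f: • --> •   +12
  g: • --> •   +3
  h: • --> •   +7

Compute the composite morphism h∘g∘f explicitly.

  0 +12≡12 +3≡1 +7≡8  (mod 14)
composite: +8

Answer: +8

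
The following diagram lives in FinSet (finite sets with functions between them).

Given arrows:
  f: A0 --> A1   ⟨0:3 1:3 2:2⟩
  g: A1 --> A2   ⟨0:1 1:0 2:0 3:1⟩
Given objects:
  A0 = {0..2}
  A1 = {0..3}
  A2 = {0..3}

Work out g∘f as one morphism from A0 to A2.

Answer: ⟨0:1 1:1 2:0⟩

Trace:
  0 f-->3 g-->1
  1 f-->3 g-->1
  2 f-->2 g-->0
⟦path⟧: ⟨0:1 1:1 2:0⟩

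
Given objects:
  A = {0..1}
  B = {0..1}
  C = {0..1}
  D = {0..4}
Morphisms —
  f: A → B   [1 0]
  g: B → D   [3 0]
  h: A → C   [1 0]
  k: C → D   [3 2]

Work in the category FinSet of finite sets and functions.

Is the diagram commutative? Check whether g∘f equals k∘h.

1) trace f;g:
  0 f→1 g→0
  1 f→0 g→3
  result₁ = [0 3]
2) trace h;k:
  0 h→1 k→2
  1 h→0 k→3
  result₂ = [2 3]
Equal? distinct morphisms ✗

Answer: DOES NOT COMMUTE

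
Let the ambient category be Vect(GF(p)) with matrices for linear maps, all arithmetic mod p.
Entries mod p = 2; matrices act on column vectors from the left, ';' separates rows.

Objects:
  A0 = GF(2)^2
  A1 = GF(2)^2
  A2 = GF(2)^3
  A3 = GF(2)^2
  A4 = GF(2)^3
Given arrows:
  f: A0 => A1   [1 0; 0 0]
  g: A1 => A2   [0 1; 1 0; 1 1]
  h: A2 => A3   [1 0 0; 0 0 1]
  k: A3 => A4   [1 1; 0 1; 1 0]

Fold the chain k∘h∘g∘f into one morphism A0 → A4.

Answer: [1 0; 1 0; 0 0]

Trace:
  e0=⟨1,0⟩ f=>⟨1,0⟩ g=>⟨0,1,1⟩ h=>⟨0,1⟩ k=>⟨1,1,0⟩
  e1=⟨0,1⟩ f=>⟨0,0⟩ g=>⟨0,0,0⟩ h=>⟨0,0⟩ k=>⟨0,0,0⟩
composite: [1 0; 1 0; 0 0]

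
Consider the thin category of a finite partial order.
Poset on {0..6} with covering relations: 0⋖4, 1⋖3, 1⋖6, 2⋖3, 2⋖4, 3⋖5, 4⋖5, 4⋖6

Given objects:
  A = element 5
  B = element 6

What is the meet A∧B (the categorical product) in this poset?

Answer: NO MEET EXISTS

Derivation:
{x : x≤A ∧ x≤B} = {0,1,2,4}  (A=5, B=6)
  maximal lower bounds 1 and 4 are incomparable: neither 1≤4 nor 4≤1
→ no greatest lower bound exists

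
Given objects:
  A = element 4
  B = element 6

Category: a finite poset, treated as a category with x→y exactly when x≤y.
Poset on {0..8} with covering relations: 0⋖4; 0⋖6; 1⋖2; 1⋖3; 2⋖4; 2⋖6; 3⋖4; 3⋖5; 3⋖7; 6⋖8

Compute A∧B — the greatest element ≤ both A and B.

Common predecessors of 4,6: {0,1,2}
  maximal lower bounds 0 and 2 are incomparable: neither 0≤2 nor 2≤0
→ no greatest lower bound exists

Answer: NO MEET EXISTS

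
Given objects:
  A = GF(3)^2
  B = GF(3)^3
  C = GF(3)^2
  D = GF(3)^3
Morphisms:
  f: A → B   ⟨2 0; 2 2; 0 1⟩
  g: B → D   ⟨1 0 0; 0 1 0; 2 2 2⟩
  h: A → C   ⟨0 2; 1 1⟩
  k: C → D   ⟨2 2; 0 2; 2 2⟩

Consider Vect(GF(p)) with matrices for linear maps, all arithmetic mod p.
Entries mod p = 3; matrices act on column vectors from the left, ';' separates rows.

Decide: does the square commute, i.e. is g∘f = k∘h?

Along f;g (path 1):
  e0=[1,0] f→[2,2,0] g→[2,2,2]
  e1=[0,1] f→[0,2,1] g→[0,2,0]
  result₁ = ⟨2 0; 2 2; 2 0⟩
Along h;k (path 2):
  e0=[1,0] h→[0,1] k→[2,2,2]
  e1=[0,1] h→[2,1] k→[0,2,0]
  result₂ = ⟨2 0; 2 2; 2 0⟩
Equal? same morphism ✓

Answer: COMMUTES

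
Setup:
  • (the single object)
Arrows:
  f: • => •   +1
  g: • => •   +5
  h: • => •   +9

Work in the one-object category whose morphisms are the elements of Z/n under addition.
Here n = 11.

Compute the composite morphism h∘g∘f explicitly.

  0 +1≡1 +5≡6 +9≡4  (mod 11)
composite: +4

Answer: +4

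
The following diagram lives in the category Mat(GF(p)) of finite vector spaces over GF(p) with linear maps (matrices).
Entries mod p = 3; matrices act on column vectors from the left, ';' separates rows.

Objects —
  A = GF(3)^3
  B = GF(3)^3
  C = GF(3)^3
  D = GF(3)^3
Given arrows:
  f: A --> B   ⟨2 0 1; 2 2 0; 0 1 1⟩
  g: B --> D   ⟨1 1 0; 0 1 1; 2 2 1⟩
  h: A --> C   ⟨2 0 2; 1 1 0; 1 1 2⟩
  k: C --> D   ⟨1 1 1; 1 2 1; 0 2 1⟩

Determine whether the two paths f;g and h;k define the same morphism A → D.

Answer: DOES NOT COMMUTE

Work:
Path 1 = f;g:
  e0=[1,0,0] f-->[2,2,0] g-->[1,2,2]
  e1=[0,1,0] f-->[0,2,1] g-->[2,0,2]
  e2=[0,0,1] f-->[1,0,1] g-->[1,1,0]
  ⟦path⟧₁ = ⟨1 2 1; 2 0 1; 2 2 0⟩
Path 2 = h;k:
  e0=[1,0,0] h-->[2,1,1] k-->[1,2,0]
  e1=[0,1,0] h-->[0,1,1] k-->[2,0,0]
  e2=[0,0,1] h-->[2,0,2] k-->[1,1,2]
  ⟦path⟧₂ = ⟨1 2 1; 2 0 1; 0 0 2⟩
Equal? NO — does not commute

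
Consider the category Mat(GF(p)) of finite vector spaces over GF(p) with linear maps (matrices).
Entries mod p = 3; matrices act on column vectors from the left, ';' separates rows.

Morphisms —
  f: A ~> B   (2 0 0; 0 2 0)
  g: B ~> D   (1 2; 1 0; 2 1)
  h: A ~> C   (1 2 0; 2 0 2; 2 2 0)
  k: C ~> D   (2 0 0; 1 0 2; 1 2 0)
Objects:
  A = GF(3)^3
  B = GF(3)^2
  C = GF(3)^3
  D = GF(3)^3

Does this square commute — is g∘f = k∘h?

Path 1 = f;g:
  e0=(1,0,0) f~>(2,0) g~>(2,2,1)
  e1=(0,1,0) f~>(0,2) g~>(1,0,2)
  e2=(0,0,1) f~>(0,0) g~>(0,0,0)
  ⟦path⟧₁ = (2 1 0; 2 0 0; 1 2 0)
Path 2 = h;k:
  e0=(1,0,0) h~>(1,2,2) k~>(2,2,2)
  e1=(0,1,0) h~>(2,0,2) k~>(1,0,2)
  e2=(0,0,1) h~>(0,2,0) k~>(0,0,1)
  ⟦path⟧₂ = (2 1 0; 2 0 0; 2 2 1)
Equal? NO — does not commute

Answer: DOES NOT COMMUTE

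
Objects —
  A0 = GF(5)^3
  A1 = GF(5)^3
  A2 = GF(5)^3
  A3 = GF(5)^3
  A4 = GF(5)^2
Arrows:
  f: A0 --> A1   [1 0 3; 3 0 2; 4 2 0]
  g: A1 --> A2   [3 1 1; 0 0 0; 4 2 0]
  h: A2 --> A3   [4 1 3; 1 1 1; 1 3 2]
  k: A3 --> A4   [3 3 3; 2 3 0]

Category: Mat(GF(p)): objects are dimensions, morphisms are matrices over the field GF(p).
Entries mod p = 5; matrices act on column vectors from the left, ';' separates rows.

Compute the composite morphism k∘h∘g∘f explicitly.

Answer: [0 1 1; 0 2 0]

Work:
  e0=⟨1,0,0⟩ f-->⟨1,3,4⟩ g-->⟨0,0,0⟩ h-->⟨0,0,0⟩ k-->⟨0,0⟩
  e1=⟨0,1,0⟩ f-->⟨0,0,2⟩ g-->⟨2,0,0⟩ h-->⟨3,2,2⟩ k-->⟨1,2⟩
  e2=⟨0,0,1⟩ f-->⟨3,2,0⟩ g-->⟨1,0,1⟩ h-->⟨2,2,3⟩ k-->⟨1,0⟩
⟦path⟧: [0 1 1; 0 2 0]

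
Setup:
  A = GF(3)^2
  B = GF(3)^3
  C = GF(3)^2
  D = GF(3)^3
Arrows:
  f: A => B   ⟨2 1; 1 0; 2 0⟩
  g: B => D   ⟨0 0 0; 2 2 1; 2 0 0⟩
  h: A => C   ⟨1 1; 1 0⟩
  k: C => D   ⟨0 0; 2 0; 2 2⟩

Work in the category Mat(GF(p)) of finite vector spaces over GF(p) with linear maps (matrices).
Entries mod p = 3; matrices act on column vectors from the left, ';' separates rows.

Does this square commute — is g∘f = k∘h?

Answer: COMMUTES

Trace:
Along f;g (path 1):
  e0=(1,0) f=>(2,1,2) g=>(0,2,1)
  e1=(0,1) f=>(1,0,0) g=>(0,2,2)
  result₁ = ⟨0 0; 2 2; 1 2⟩
Along h;k (path 2):
  e0=(1,0) h=>(1,1) k=>(0,2,1)
  e1=(0,1) h=>(1,0) k=>(0,2,2)
  result₂ = ⟨0 0; 2 2; 1 2⟩
Equal? YES — commutes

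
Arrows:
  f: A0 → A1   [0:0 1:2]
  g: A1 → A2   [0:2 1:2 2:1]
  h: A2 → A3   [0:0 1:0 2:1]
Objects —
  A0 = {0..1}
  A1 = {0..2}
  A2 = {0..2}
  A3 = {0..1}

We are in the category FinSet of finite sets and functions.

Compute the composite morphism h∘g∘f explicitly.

  0 f→0 g→2 h→1
  1 f→2 g→1 h→0
composite: [0:1 1:0]

Answer: [0:1 1:0]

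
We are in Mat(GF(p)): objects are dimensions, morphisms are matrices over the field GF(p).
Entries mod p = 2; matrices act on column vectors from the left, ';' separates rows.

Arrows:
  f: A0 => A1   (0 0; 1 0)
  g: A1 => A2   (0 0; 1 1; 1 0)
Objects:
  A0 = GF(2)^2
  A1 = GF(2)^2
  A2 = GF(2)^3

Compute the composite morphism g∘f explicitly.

Answer: (0 0; 1 0; 0 0)

Derivation:
  e0=[1,0] f=>[0,1] g=>[0,1,0]
  e1=[0,1] f=>[0,0] g=>[0,0,0]
⟦path⟧: (0 0; 1 0; 0 0)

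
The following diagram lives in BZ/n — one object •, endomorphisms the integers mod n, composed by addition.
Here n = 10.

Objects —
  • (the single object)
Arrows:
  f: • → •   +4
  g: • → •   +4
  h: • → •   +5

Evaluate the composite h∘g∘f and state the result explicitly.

Answer: +3

Work:
  0 +4≡4 +4≡8 +5≡3  (mod 10)
result: +3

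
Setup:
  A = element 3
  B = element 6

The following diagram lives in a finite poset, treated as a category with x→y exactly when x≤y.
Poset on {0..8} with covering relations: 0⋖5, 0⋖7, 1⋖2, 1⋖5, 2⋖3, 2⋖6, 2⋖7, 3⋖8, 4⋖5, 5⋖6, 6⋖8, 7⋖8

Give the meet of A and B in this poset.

{x : x≤A ∧ x≤B} = {1,2}  (A=3, B=6)
  1 ≤ 2
  2 ≤ 2
glb = 2

Answer: A∧B = 2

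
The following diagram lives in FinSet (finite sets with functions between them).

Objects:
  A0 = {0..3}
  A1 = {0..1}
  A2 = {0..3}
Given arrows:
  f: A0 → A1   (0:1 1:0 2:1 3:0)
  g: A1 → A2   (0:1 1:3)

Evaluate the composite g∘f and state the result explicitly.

Answer: (0:3 1:1 2:3 3:1)

Work:
  0 f→1 g→3
  1 f→0 g→1
  2 f→1 g→3
  3 f→0 g→1
composite: (0:3 1:1 2:3 3:1)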